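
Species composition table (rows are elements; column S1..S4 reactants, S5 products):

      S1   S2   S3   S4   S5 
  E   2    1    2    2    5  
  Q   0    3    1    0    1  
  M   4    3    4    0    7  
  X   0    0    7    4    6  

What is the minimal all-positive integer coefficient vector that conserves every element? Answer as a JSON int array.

Coefficients: [6, 1, 2, 4, 5]

E: 6·2+1·1+2·2+4·2 = 25 | 5·5 = 25
Q: 6·0+1·3+2·1+4·0 = 5 | 5·1 = 5
M: 6·4+1·3+2·4+4·0 = 35 | 5·7 = 35
X: 6·0+1·0+2·7+4·4 = 30 | 5·6 = 30
gcd(6,1,2,4,5) = 1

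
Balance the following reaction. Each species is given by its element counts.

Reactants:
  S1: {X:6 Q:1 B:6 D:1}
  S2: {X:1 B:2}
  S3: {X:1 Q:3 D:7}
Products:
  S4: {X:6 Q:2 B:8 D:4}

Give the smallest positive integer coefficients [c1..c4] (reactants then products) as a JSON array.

X: 1·6+5·1+1·1 = 12 | 2·6 = 12
Q: 1·1+5·0+1·3 = 4 | 2·2 = 4
B: 1·6+5·2+1·0 = 16 | 2·8 = 16
D: 1·1+5·0+1·7 = 8 | 2·4 = 8
gcd(1,5,1,2) = 1

Coefficients: [1, 5, 1, 2]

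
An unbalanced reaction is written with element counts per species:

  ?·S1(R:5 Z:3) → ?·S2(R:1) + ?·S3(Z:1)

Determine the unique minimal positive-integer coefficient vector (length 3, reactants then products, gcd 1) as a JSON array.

R: 1·5 = 5 | 5·1+3·0 = 5
Z: 1·3 = 3 | 5·0+3·1 = 3
gcd(1,5,3) = 1

Coefficients: [1, 5, 3]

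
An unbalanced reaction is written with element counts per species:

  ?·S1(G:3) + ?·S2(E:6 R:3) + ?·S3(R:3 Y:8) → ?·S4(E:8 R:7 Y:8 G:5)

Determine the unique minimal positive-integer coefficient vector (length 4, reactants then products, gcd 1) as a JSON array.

Coefficients: [5, 4, 3, 3]

E: 5·0+4·6+3·0 = 24 | 3·8 = 24
R: 5·0+4·3+3·3 = 21 | 3·7 = 21
Y: 5·0+4·0+3·8 = 24 | 3·8 = 24
G: 5·3+4·0+3·0 = 15 | 3·5 = 15
gcd(5,4,3,3) = 1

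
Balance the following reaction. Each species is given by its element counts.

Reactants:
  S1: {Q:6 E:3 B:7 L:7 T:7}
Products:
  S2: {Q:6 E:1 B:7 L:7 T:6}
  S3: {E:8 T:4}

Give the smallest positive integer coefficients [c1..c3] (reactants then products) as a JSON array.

Q: 4·6 = 24 | 4·6+1·0 = 24
E: 4·3 = 12 | 4·1+1·8 = 12
B: 4·7 = 28 | 4·7+1·0 = 28
L: 4·7 = 28 | 4·7+1·0 = 28
T: 4·7 = 28 | 4·6+1·4 = 28
gcd(4,4,1) = 1

Coefficients: [4, 4, 1]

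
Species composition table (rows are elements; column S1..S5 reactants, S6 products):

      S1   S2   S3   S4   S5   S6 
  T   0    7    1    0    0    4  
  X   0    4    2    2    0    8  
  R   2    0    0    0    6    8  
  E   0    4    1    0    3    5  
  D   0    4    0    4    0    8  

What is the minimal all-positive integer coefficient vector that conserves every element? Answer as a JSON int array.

Coefficients: [6, 1, 5, 5, 2, 3]

T: 6·0+1·7+5·1+5·0+2·0 = 12 | 3·4 = 12
X: 6·0+1·4+5·2+5·2+2·0 = 24 | 3·8 = 24
R: 6·2+1·0+5·0+5·0+2·6 = 24 | 3·8 = 24
E: 6·0+1·4+5·1+5·0+2·3 = 15 | 3·5 = 15
D: 6·0+1·4+5·0+5·4+2·0 = 24 | 3·8 = 24
gcd(6,1,5,5,2,3) = 1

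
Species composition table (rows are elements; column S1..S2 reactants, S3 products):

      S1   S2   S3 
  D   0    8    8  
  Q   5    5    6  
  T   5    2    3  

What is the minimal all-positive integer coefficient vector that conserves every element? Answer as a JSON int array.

D: 1·0+5·8 = 40 | 5·8 = 40
Q: 1·5+5·5 = 30 | 5·6 = 30
T: 1·5+5·2 = 15 | 5·3 = 15
gcd(1,5,5) = 1

Coefficients: [1, 5, 5]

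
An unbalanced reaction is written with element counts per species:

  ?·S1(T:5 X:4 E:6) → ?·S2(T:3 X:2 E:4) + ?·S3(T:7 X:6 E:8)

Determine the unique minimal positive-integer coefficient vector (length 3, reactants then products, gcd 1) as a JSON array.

T: 2·5 = 10 | 1·3+1·7 = 10
X: 2·4 = 8 | 1·2+1·6 = 8
E: 2·6 = 12 | 1·4+1·8 = 12
gcd(2,1,1) = 1

Coefficients: [2, 1, 1]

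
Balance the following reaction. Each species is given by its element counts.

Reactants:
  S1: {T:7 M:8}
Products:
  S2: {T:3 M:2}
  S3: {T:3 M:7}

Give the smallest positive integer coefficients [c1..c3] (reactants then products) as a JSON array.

Coefficients: [3, 5, 2]

T: 3·7 = 21 | 5·3+2·3 = 21
M: 3·8 = 24 | 5·2+2·7 = 24
gcd(3,5,2) = 1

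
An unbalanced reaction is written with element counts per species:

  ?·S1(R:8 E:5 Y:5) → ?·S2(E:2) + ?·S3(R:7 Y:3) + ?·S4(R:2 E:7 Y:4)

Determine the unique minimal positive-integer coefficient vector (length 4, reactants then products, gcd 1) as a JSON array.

Coefficients: [4, 3, 4, 2]

R: 4·8 = 32 | 3·0+4·7+2·2 = 32
E: 4·5 = 20 | 3·2+4·0+2·7 = 20
Y: 4·5 = 20 | 3·0+4·3+2·4 = 20
gcd(4,3,4,2) = 1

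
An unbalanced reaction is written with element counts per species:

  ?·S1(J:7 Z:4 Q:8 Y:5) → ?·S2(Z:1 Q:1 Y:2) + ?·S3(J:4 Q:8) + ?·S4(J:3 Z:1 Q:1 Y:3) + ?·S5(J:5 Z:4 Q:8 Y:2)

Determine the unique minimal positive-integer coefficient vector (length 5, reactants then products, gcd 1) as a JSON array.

J: 6·7 = 42 | 2·0+1·4+6·3+4·5 = 42
Z: 6·4 = 24 | 2·1+1·0+6·1+4·4 = 24
Q: 6·8 = 48 | 2·1+1·8+6·1+4·8 = 48
Y: 6·5 = 30 | 2·2+1·0+6·3+4·2 = 30
gcd(6,2,1,6,4) = 1

Coefficients: [6, 2, 1, 6, 4]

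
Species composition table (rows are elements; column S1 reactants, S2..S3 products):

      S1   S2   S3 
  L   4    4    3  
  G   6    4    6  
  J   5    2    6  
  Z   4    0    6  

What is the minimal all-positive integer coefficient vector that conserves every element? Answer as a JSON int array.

L: 6·4 = 24 | 3·4+4·3 = 24
G: 6·6 = 36 | 3·4+4·6 = 36
J: 6·5 = 30 | 3·2+4·6 = 30
Z: 6·4 = 24 | 3·0+4·6 = 24
gcd(6,3,4) = 1

Coefficients: [6, 3, 4]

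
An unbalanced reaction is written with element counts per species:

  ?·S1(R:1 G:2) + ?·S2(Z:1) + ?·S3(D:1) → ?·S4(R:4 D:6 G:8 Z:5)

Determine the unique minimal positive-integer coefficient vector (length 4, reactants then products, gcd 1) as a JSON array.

Coefficients: [4, 5, 6, 1]

R: 4·1+5·0+6·0 = 4 | 1·4 = 4
D: 4·0+5·0+6·1 = 6 | 1·6 = 6
G: 4·2+5·0+6·0 = 8 | 1·8 = 8
Z: 4·0+5·1+6·0 = 5 | 1·5 = 5
gcd(4,5,6,1) = 1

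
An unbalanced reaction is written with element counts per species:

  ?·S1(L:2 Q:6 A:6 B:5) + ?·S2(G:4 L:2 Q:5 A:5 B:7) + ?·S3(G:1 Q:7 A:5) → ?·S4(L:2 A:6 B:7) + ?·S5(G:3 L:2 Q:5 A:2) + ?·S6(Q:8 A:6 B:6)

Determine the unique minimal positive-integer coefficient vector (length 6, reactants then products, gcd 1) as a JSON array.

Coefficients: [6, 4, 2, 4, 6, 5]

G: 6·0+4·4+2·1 = 18 | 4·0+6·3+5·0 = 18
L: 6·2+4·2+2·0 = 20 | 4·2+6·2+5·0 = 20
Q: 6·6+4·5+2·7 = 70 | 4·0+6·5+5·8 = 70
A: 6·6+4·5+2·5 = 66 | 4·6+6·2+5·6 = 66
B: 6·5+4·7+2·0 = 58 | 4·7+6·0+5·6 = 58
gcd(6,4,2,4,6,5) = 1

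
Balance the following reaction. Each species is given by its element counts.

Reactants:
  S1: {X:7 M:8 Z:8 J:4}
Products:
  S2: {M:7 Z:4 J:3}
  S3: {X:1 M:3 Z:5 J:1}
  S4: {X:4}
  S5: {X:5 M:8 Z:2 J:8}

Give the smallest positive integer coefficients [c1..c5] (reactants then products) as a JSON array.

Coefficients: [5, 2, 6, 6, 1]

X: 5·7 = 35 | 2·0+6·1+6·4+1·5 = 35
M: 5·8 = 40 | 2·7+6·3+6·0+1·8 = 40
Z: 5·8 = 40 | 2·4+6·5+6·0+1·2 = 40
J: 5·4 = 20 | 2·3+6·1+6·0+1·8 = 20
gcd(5,2,6,6,1) = 1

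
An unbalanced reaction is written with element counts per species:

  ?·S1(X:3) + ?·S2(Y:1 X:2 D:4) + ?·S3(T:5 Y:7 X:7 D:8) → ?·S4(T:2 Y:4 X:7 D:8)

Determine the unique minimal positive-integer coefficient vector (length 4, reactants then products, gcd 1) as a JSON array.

T: 3·0+6·0+2·5 = 10 | 5·2 = 10
Y: 3·0+6·1+2·7 = 20 | 5·4 = 20
X: 3·3+6·2+2·7 = 35 | 5·7 = 35
D: 3·0+6·4+2·8 = 40 | 5·8 = 40
gcd(3,6,2,5) = 1

Coefficients: [3, 6, 2, 5]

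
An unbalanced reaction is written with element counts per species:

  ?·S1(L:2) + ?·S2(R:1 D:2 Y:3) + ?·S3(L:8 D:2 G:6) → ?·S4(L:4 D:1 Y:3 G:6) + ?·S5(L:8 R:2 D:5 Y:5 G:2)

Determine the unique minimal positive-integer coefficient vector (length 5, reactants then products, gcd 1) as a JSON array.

L: 6·2+6·0+2·8 = 28 | 1·4+3·8 = 28
R: 6·0+6·1+2·0 = 6 | 1·0+3·2 = 6
D: 6·0+6·2+2·2 = 16 | 1·1+3·5 = 16
Y: 6·0+6·3+2·0 = 18 | 1·3+3·5 = 18
G: 6·0+6·0+2·6 = 12 | 1·6+3·2 = 12
gcd(6,6,2,1,3) = 1

Coefficients: [6, 6, 2, 1, 3]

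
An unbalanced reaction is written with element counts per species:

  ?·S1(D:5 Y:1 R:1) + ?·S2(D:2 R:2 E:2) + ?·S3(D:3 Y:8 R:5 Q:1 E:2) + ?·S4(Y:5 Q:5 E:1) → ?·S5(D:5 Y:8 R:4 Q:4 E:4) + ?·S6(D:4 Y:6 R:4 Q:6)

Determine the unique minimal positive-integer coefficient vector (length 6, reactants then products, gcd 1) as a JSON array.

D: 2·5+4·2+2·3+4·0 = 24 | 4·5+1·4 = 24
Y: 2·1+4·0+2·8+4·5 = 38 | 4·8+1·6 = 38
R: 2·1+4·2+2·5+4·0 = 20 | 4·4+1·4 = 20
Q: 2·0+4·0+2·1+4·5 = 22 | 4·4+1·6 = 22
E: 2·0+4·2+2·2+4·1 = 16 | 4·4+1·0 = 16
gcd(2,4,2,4,4,1) = 1

Coefficients: [2, 4, 2, 4, 4, 1]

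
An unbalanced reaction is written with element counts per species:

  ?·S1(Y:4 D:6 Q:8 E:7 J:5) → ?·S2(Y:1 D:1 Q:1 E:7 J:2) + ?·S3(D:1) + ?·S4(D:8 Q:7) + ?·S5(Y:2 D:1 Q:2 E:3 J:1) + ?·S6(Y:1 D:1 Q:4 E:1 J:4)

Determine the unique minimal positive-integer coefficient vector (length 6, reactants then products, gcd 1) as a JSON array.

Coefficients: [4, 1, 6, 1, 6, 3]

Y: 4·4 = 16 | 1·1+6·0+1·0+6·2+3·1 = 16
D: 4·6 = 24 | 1·1+6·1+1·8+6·1+3·1 = 24
Q: 4·8 = 32 | 1·1+6·0+1·7+6·2+3·4 = 32
E: 4·7 = 28 | 1·7+6·0+1·0+6·3+3·1 = 28
J: 4·5 = 20 | 1·2+6·0+1·0+6·1+3·4 = 20
gcd(4,1,6,1,6,3) = 1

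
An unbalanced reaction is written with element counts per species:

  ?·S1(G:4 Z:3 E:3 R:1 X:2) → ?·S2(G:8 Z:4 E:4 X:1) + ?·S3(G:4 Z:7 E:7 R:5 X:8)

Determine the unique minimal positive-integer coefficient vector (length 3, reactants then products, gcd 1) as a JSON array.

Coefficients: [5, 2, 1]

G: 5·4 = 20 | 2·8+1·4 = 20
Z: 5·3 = 15 | 2·4+1·7 = 15
E: 5·3 = 15 | 2·4+1·7 = 15
R: 5·1 = 5 | 2·0+1·5 = 5
X: 5·2 = 10 | 2·1+1·8 = 10
gcd(5,2,1) = 1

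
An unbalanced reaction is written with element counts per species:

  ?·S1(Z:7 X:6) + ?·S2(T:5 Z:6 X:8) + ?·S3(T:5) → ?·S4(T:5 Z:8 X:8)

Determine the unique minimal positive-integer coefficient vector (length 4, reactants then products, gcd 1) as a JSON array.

Coefficients: [4, 2, 3, 5]

T: 4·0+2·5+3·5 = 25 | 5·5 = 25
Z: 4·7+2·6+3·0 = 40 | 5·8 = 40
X: 4·6+2·8+3·0 = 40 | 5·8 = 40
gcd(4,2,3,5) = 1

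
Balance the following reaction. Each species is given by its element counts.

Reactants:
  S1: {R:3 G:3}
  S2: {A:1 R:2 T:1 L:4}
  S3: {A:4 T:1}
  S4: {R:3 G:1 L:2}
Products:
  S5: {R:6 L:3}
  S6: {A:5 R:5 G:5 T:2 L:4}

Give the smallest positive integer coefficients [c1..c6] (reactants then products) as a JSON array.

Coefficients: [4, 3, 3, 3, 2, 3]

A: 4·0+3·1+3·4+3·0 = 15 | 2·0+3·5 = 15
R: 4·3+3·2+3·0+3·3 = 27 | 2·6+3·5 = 27
G: 4·3+3·0+3·0+3·1 = 15 | 2·0+3·5 = 15
T: 4·0+3·1+3·1+3·0 = 6 | 2·0+3·2 = 6
L: 4·0+3·4+3·0+3·2 = 18 | 2·3+3·4 = 18
gcd(4,3,3,3,2,3) = 1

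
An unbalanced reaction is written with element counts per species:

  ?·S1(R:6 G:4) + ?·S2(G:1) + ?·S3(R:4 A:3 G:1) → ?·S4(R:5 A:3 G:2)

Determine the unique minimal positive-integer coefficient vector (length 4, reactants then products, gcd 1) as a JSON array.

R: 1·6+2·0+6·4 = 30 | 6·5 = 30
A: 1·0+2·0+6·3 = 18 | 6·3 = 18
G: 1·4+2·1+6·1 = 12 | 6·2 = 12
gcd(1,2,6,6) = 1

Coefficients: [1, 2, 6, 6]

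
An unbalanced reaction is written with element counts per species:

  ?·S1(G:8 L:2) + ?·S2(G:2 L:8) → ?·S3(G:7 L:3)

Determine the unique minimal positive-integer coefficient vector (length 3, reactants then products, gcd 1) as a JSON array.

Coefficients: [5, 1, 6]

G: 5·8+1·2 = 42 | 6·7 = 42
L: 5·2+1·8 = 18 | 6·3 = 18
gcd(5,1,6) = 1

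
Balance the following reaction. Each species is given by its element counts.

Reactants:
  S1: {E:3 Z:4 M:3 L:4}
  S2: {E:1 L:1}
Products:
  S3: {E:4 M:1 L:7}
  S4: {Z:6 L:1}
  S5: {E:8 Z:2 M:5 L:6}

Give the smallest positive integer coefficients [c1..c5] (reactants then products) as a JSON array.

Coefficients: [2, 6, 1, 1, 1]

E: 2·3+6·1 = 12 | 1·4+1·0+1·8 = 12
Z: 2·4+6·0 = 8 | 1·0+1·6+1·2 = 8
M: 2·3+6·0 = 6 | 1·1+1·0+1·5 = 6
L: 2·4+6·1 = 14 | 1·7+1·1+1·6 = 14
gcd(2,6,1,1,1) = 1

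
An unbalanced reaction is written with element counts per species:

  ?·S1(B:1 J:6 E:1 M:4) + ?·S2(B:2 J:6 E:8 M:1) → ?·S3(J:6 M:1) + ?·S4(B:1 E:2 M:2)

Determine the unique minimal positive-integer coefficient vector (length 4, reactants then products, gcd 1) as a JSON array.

B: 4·1+1·2 = 6 | 5·0+6·1 = 6
J: 4·6+1·6 = 30 | 5·6+6·0 = 30
E: 4·1+1·8 = 12 | 5·0+6·2 = 12
M: 4·4+1·1 = 17 | 5·1+6·2 = 17
gcd(4,1,5,6) = 1

Coefficients: [4, 1, 5, 6]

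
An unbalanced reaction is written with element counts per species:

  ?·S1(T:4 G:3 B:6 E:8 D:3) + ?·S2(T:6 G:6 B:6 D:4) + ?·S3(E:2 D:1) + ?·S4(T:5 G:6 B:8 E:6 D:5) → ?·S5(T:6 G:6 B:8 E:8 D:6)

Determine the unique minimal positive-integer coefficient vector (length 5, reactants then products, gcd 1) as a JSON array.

Coefficients: [2, 2, 6, 2, 5]

T: 2·4+2·6+6·0+2·5 = 30 | 5·6 = 30
G: 2·3+2·6+6·0+2·6 = 30 | 5·6 = 30
B: 2·6+2·6+6·0+2·8 = 40 | 5·8 = 40
E: 2·8+2·0+6·2+2·6 = 40 | 5·8 = 40
D: 2·3+2·4+6·1+2·5 = 30 | 5·6 = 30
gcd(2,2,6,2,5) = 1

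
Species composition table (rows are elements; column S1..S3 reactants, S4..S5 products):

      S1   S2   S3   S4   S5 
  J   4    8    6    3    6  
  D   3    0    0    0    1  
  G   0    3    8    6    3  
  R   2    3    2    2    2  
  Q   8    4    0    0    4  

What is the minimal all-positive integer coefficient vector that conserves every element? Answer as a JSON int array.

J: 2·4+2·8+3·6 = 42 | 2·3+6·6 = 42
D: 2·3+2·0+3·0 = 6 | 2·0+6·1 = 6
G: 2·0+2·3+3·8 = 30 | 2·6+6·3 = 30
R: 2·2+2·3+3·2 = 16 | 2·2+6·2 = 16
Q: 2·8+2·4+3·0 = 24 | 2·0+6·4 = 24
gcd(2,2,3,2,6) = 1

Coefficients: [2, 2, 3, 2, 6]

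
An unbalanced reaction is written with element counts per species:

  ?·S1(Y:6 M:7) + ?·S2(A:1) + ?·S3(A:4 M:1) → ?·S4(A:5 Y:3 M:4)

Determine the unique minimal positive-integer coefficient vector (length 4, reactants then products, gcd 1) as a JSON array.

Coefficients: [1, 6, 1, 2]

A: 1·0+6·1+1·4 = 10 | 2·5 = 10
Y: 1·6+6·0+1·0 = 6 | 2·3 = 6
M: 1·7+6·0+1·1 = 8 | 2·4 = 8
gcd(1,6,1,2) = 1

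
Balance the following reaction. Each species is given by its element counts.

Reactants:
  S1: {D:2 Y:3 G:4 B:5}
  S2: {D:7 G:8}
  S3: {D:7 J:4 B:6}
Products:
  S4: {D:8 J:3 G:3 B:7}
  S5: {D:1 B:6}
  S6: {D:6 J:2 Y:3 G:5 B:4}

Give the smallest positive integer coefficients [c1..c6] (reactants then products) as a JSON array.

D: 4·2+2·7+5·7 = 57 | 4·8+1·1+4·6 = 57
J: 4·0+2·0+5·4 = 20 | 4·3+1·0+4·2 = 20
Y: 4·3+2·0+5·0 = 12 | 4·0+1·0+4·3 = 12
G: 4·4+2·8+5·0 = 32 | 4·3+1·0+4·5 = 32
B: 4·5+2·0+5·6 = 50 | 4·7+1·6+4·4 = 50
gcd(4,2,5,4,1,4) = 1

Coefficients: [4, 2, 5, 4, 1, 4]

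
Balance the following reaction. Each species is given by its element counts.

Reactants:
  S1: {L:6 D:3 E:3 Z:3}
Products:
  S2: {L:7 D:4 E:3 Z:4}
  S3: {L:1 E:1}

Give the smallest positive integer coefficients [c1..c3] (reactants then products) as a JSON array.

L: 4·6 = 24 | 3·7+3·1 = 24
D: 4·3 = 12 | 3·4+3·0 = 12
E: 4·3 = 12 | 3·3+3·1 = 12
Z: 4·3 = 12 | 3·4+3·0 = 12
gcd(4,3,3) = 1

Coefficients: [4, 3, 3]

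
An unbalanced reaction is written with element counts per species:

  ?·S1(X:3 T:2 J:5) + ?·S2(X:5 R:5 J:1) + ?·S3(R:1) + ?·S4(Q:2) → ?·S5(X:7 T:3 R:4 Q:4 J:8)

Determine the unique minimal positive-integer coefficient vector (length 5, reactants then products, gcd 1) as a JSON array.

X: 3·3+1·5+3·0+4·0 = 14 | 2·7 = 14
T: 3·2+1·0+3·0+4·0 = 6 | 2·3 = 6
R: 3·0+1·5+3·1+4·0 = 8 | 2·4 = 8
Q: 3·0+1·0+3·0+4·2 = 8 | 2·4 = 8
J: 3·5+1·1+3·0+4·0 = 16 | 2·8 = 16
gcd(3,1,3,4,2) = 1

Coefficients: [3, 1, 3, 4, 2]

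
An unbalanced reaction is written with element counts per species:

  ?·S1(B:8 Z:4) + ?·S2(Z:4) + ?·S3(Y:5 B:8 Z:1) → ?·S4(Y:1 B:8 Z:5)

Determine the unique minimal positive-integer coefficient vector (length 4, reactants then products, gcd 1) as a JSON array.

Coefficients: [4, 2, 1, 5]

Y: 4·0+2·0+1·5 = 5 | 5·1 = 5
B: 4·8+2·0+1·8 = 40 | 5·8 = 40
Z: 4·4+2·4+1·1 = 25 | 5·5 = 25
gcd(4,2,1,5) = 1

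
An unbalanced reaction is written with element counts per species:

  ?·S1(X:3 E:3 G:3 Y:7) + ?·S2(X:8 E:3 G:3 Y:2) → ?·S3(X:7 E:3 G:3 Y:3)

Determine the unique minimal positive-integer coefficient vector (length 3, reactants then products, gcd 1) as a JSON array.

Coefficients: [1, 4, 5]

X: 1·3+4·8 = 35 | 5·7 = 35
E: 1·3+4·3 = 15 | 5·3 = 15
G: 1·3+4·3 = 15 | 5·3 = 15
Y: 1·7+4·2 = 15 | 5·3 = 15
gcd(1,4,5) = 1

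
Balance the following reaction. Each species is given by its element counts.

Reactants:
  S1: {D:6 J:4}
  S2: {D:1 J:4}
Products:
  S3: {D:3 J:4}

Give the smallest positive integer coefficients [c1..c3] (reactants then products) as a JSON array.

D: 2·6+3·1 = 15 | 5·3 = 15
J: 2·4+3·4 = 20 | 5·4 = 20
gcd(2,3,5) = 1

Coefficients: [2, 3, 5]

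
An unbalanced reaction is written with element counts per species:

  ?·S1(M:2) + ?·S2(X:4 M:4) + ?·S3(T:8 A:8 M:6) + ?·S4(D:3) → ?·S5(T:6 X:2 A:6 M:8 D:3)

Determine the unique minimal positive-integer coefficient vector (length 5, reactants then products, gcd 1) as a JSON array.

Coefficients: [3, 2, 3, 4, 4]

T: 3·0+2·0+3·8+4·0 = 24 | 4·6 = 24
X: 3·0+2·4+3·0+4·0 = 8 | 4·2 = 8
A: 3·0+2·0+3·8+4·0 = 24 | 4·6 = 24
M: 3·2+2·4+3·6+4·0 = 32 | 4·8 = 32
D: 3·0+2·0+3·0+4·3 = 12 | 4·3 = 12
gcd(3,2,3,4,4) = 1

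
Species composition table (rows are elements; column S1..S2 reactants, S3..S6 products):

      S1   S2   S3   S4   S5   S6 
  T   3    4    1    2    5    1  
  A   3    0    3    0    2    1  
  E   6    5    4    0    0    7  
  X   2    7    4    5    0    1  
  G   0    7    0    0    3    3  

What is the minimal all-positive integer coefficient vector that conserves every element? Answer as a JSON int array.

T: 4·3+3·4 = 24 | 1·1+4·2+2·5+5·1 = 24
A: 4·3+3·0 = 12 | 1·3+4·0+2·2+5·1 = 12
E: 4·6+3·5 = 39 | 1·4+4·0+2·0+5·7 = 39
X: 4·2+3·7 = 29 | 1·4+4·5+2·0+5·1 = 29
G: 4·0+3·7 = 21 | 1·0+4·0+2·3+5·3 = 21
gcd(4,3,1,4,2,5) = 1

Coefficients: [4, 3, 1, 4, 2, 5]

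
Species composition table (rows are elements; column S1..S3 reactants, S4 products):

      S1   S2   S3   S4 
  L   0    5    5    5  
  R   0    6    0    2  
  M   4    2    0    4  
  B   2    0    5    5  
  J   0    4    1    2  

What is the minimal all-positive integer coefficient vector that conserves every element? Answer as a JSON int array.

Coefficients: [5, 2, 4, 6]

L: 5·0+2·5+4·5 = 30 | 6·5 = 30
R: 5·0+2·6+4·0 = 12 | 6·2 = 12
M: 5·4+2·2+4·0 = 24 | 6·4 = 24
B: 5·2+2·0+4·5 = 30 | 6·5 = 30
J: 5·0+2·4+4·1 = 12 | 6·2 = 12
gcd(5,2,4,6) = 1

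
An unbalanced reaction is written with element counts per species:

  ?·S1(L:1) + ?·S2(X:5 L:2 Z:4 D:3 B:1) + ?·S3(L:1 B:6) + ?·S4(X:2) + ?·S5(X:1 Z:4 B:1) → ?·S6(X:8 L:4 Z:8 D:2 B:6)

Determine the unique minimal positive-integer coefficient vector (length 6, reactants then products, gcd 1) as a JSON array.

X: 6·0+2·5+2·0+5·2+4·1 = 24 | 3·8 = 24
L: 6·1+2·2+2·1+5·0+4·0 = 12 | 3·4 = 12
Z: 6·0+2·4+2·0+5·0+4·4 = 24 | 3·8 = 24
D: 6·0+2·3+2·0+5·0+4·0 = 6 | 3·2 = 6
B: 6·0+2·1+2·6+5·0+4·1 = 18 | 3·6 = 18
gcd(6,2,2,5,4,3) = 1

Coefficients: [6, 2, 2, 5, 4, 3]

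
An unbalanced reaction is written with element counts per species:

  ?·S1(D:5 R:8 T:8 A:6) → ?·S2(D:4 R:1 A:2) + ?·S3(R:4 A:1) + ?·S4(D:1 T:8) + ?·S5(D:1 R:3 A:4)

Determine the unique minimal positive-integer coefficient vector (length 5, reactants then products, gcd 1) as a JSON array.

Coefficients: [5, 4, 6, 5, 4]

D: 5·5 = 25 | 4·4+6·0+5·1+4·1 = 25
R: 5·8 = 40 | 4·1+6·4+5·0+4·3 = 40
T: 5·8 = 40 | 4·0+6·0+5·8+4·0 = 40
A: 5·6 = 30 | 4·2+6·1+5·0+4·4 = 30
gcd(5,4,6,5,4) = 1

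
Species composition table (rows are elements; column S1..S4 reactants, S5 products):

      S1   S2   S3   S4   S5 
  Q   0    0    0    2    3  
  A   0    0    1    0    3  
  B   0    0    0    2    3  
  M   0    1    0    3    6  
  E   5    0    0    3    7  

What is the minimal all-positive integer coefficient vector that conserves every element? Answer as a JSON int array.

Coefficients: [1, 3, 6, 3, 2]

Q: 1·0+3·0+6·0+3·2 = 6 | 2·3 = 6
A: 1·0+3·0+6·1+3·0 = 6 | 2·3 = 6
B: 1·0+3·0+6·0+3·2 = 6 | 2·3 = 6
M: 1·0+3·1+6·0+3·3 = 12 | 2·6 = 12
E: 1·5+3·0+6·0+3·3 = 14 | 2·7 = 14
gcd(1,3,6,3,2) = 1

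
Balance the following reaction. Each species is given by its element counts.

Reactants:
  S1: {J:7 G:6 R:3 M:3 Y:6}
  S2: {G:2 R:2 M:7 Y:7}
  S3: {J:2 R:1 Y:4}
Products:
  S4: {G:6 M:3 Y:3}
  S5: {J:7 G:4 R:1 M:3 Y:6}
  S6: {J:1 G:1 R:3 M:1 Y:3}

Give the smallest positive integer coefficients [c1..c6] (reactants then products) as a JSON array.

J: 4·7+1·0+2·2 = 32 | 1·0+4·7+4·1 = 32
G: 4·6+1·2+2·0 = 26 | 1·6+4·4+4·1 = 26
R: 4·3+1·2+2·1 = 16 | 1·0+4·1+4·3 = 16
M: 4·3+1·7+2·0 = 19 | 1·3+4·3+4·1 = 19
Y: 4·6+1·7+2·4 = 39 | 1·3+4·6+4·3 = 39
gcd(4,1,2,1,4,4) = 1

Coefficients: [4, 1, 2, 1, 4, 4]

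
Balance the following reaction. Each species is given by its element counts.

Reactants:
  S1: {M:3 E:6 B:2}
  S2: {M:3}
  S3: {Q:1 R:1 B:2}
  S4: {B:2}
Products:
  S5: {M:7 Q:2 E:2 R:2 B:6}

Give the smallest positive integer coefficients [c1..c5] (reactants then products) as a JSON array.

M: 1·3+6·3+6·0+2·0 = 21 | 3·7 = 21
Q: 1·0+6·0+6·1+2·0 = 6 | 3·2 = 6
E: 1·6+6·0+6·0+2·0 = 6 | 3·2 = 6
R: 1·0+6·0+6·1+2·0 = 6 | 3·2 = 6
B: 1·2+6·0+6·2+2·2 = 18 | 3·6 = 18
gcd(1,6,6,2,3) = 1

Coefficients: [1, 6, 6, 2, 3]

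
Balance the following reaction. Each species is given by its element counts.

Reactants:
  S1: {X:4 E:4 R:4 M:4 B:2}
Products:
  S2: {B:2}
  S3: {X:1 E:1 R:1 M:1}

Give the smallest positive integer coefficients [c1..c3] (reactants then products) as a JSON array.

Coefficients: [1, 1, 4]

X: 1·4 = 4 | 1·0+4·1 = 4
E: 1·4 = 4 | 1·0+4·1 = 4
R: 1·4 = 4 | 1·0+4·1 = 4
M: 1·4 = 4 | 1·0+4·1 = 4
B: 1·2 = 2 | 1·2+4·0 = 2
gcd(1,1,4) = 1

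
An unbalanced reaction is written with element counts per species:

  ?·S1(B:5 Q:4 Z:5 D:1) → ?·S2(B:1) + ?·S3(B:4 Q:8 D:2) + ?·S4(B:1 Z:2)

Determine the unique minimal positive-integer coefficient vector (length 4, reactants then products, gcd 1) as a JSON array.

Coefficients: [2, 1, 1, 5]

B: 2·5 = 10 | 1·1+1·4+5·1 = 10
Q: 2·4 = 8 | 1·0+1·8+5·0 = 8
Z: 2·5 = 10 | 1·0+1·0+5·2 = 10
D: 2·1 = 2 | 1·0+1·2+5·0 = 2
gcd(2,1,1,5) = 1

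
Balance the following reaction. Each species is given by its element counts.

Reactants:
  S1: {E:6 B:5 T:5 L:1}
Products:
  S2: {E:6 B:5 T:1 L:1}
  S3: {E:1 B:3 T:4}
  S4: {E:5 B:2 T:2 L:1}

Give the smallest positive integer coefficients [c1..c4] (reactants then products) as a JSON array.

E: 5·6 = 30 | 1·6+4·1+4·5 = 30
B: 5·5 = 25 | 1·5+4·3+4·2 = 25
T: 5·5 = 25 | 1·1+4·4+4·2 = 25
L: 5·1 = 5 | 1·1+4·0+4·1 = 5
gcd(5,1,4,4) = 1

Coefficients: [5, 1, 4, 4]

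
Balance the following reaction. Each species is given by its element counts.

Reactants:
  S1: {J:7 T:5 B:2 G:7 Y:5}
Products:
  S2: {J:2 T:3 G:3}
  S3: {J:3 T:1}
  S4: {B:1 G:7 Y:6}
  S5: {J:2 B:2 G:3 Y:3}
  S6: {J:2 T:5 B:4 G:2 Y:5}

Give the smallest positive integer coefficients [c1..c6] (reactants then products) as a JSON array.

Coefficients: [4, 3, 6, 2, 1, 1]

J: 4·7 = 28 | 3·2+6·3+2·0+1·2+1·2 = 28
T: 4·5 = 20 | 3·3+6·1+2·0+1·0+1·5 = 20
B: 4·2 = 8 | 3·0+6·0+2·1+1·2+1·4 = 8
G: 4·7 = 28 | 3·3+6·0+2·7+1·3+1·2 = 28
Y: 4·5 = 20 | 3·0+6·0+2·6+1·3+1·5 = 20
gcd(4,3,6,2,1,1) = 1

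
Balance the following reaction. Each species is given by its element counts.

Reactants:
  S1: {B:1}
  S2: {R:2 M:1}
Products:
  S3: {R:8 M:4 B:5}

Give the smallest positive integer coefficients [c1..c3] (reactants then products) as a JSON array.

R: 5·0+4·2 = 8 | 1·8 = 8
M: 5·0+4·1 = 4 | 1·4 = 4
B: 5·1+4·0 = 5 | 1·5 = 5
gcd(5,4,1) = 1

Coefficients: [5, 4, 1]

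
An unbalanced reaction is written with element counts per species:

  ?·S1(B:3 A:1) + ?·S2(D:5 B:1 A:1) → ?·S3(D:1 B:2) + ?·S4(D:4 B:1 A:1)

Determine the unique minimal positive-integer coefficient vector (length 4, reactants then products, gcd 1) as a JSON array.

Coefficients: [1, 5, 1, 6]

D: 1·0+5·5 = 25 | 1·1+6·4 = 25
B: 1·3+5·1 = 8 | 1·2+6·1 = 8
A: 1·1+5·1 = 6 | 1·0+6·1 = 6
gcd(1,5,1,6) = 1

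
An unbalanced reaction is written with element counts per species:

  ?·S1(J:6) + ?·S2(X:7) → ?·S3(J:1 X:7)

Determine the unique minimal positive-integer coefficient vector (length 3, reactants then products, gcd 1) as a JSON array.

Coefficients: [1, 6, 6]

J: 1·6+6·0 = 6 | 6·1 = 6
X: 1·0+6·7 = 42 | 6·7 = 42
gcd(1,6,6) = 1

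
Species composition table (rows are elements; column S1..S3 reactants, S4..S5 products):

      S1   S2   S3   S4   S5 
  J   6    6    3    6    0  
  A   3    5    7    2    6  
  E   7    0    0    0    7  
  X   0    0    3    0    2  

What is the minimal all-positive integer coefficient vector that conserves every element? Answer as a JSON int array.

J: 3·6+1·6+2·3 = 30 | 5·6+3·0 = 30
A: 3·3+1·5+2·7 = 28 | 5·2+3·6 = 28
E: 3·7+1·0+2·0 = 21 | 5·0+3·7 = 21
X: 3·0+1·0+2·3 = 6 | 5·0+3·2 = 6
gcd(3,1,2,5,3) = 1

Coefficients: [3, 1, 2, 5, 3]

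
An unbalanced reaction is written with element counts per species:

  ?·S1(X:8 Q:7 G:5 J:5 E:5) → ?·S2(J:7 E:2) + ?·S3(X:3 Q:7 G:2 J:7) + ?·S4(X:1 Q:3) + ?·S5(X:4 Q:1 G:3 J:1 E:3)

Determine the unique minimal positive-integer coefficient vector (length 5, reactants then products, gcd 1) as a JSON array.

Coefficients: [4, 1, 1, 5, 6]

X: 4·8 = 32 | 1·0+1·3+5·1+6·4 = 32
Q: 4·7 = 28 | 1·0+1·7+5·3+6·1 = 28
G: 4·5 = 20 | 1·0+1·2+5·0+6·3 = 20
J: 4·5 = 20 | 1·7+1·7+5·0+6·1 = 20
E: 4·5 = 20 | 1·2+1·0+5·0+6·3 = 20
gcd(4,1,1,5,6) = 1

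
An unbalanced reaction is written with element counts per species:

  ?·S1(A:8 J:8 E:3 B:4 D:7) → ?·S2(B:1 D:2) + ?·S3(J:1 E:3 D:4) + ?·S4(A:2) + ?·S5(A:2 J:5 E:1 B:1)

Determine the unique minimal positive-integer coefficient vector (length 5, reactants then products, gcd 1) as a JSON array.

Coefficients: [2, 5, 1, 5, 3]

A: 2·8 = 16 | 5·0+1·0+5·2+3·2 = 16
J: 2·8 = 16 | 5·0+1·1+5·0+3·5 = 16
E: 2·3 = 6 | 5·0+1·3+5·0+3·1 = 6
B: 2·4 = 8 | 5·1+1·0+5·0+3·1 = 8
D: 2·7 = 14 | 5·2+1·4+5·0+3·0 = 14
gcd(2,5,1,5,3) = 1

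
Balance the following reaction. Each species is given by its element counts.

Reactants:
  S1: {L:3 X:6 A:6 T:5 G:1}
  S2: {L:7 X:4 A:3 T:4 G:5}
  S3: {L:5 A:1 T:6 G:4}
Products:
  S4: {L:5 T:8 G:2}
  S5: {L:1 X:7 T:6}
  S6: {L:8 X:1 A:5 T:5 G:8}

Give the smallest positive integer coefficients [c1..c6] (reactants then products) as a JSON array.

L: 1·3+1·7+6·5 = 40 | 3·5+1·1+3·8 = 40
X: 1·6+1·4+6·0 = 10 | 3·0+1·7+3·1 = 10
A: 1·6+1·3+6·1 = 15 | 3·0+1·0+3·5 = 15
T: 1·5+1·4+6·6 = 45 | 3·8+1·6+3·5 = 45
G: 1·1+1·5+6·4 = 30 | 3·2+1·0+3·8 = 30
gcd(1,1,6,3,1,3) = 1

Coefficients: [1, 1, 6, 3, 1, 3]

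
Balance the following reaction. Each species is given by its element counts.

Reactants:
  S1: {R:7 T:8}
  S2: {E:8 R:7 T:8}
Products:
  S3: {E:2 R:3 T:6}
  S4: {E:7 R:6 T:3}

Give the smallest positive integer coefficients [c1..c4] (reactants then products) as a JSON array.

E: 1·0+5·8 = 40 | 6·2+4·7 = 40
R: 1·7+5·7 = 42 | 6·3+4·6 = 42
T: 1·8+5·8 = 48 | 6·6+4·3 = 48
gcd(1,5,6,4) = 1

Coefficients: [1, 5, 6, 4]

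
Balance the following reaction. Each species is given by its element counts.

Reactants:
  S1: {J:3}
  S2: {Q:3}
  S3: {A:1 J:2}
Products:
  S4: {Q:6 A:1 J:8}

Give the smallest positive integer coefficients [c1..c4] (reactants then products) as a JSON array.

Coefficients: [2, 2, 1, 1]

Q: 2·0+2·3+1·0 = 6 | 1·6 = 6
A: 2·0+2·0+1·1 = 1 | 1·1 = 1
J: 2·3+2·0+1·2 = 8 | 1·8 = 8
gcd(2,2,1,1) = 1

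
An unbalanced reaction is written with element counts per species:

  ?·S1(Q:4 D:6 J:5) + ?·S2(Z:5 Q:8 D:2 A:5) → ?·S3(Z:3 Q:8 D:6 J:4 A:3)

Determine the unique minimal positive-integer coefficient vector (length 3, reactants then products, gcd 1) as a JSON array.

Z: 4·0+3·5 = 15 | 5·3 = 15
Q: 4·4+3·8 = 40 | 5·8 = 40
D: 4·6+3·2 = 30 | 5·6 = 30
J: 4·5+3·0 = 20 | 5·4 = 20
A: 4·0+3·5 = 15 | 5·3 = 15
gcd(4,3,5) = 1

Coefficients: [4, 3, 5]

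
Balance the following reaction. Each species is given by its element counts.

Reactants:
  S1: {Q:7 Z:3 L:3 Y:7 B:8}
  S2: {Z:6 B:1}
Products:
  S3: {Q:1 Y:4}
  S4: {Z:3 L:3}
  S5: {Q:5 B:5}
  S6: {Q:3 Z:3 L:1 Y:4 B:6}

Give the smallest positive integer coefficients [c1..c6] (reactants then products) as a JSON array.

Q: 4·7+1·0 = 28 | 4·1+3·0+3·5+3·3 = 28
Z: 4·3+1·6 = 18 | 4·0+3·3+3·0+3·3 = 18
L: 4·3+1·0 = 12 | 4·0+3·3+3·0+3·1 = 12
Y: 4·7+1·0 = 28 | 4·4+3·0+3·0+3·4 = 28
B: 4·8+1·1 = 33 | 4·0+3·0+3·5+3·6 = 33
gcd(4,1,4,3,3,3) = 1

Coefficients: [4, 1, 4, 3, 3, 3]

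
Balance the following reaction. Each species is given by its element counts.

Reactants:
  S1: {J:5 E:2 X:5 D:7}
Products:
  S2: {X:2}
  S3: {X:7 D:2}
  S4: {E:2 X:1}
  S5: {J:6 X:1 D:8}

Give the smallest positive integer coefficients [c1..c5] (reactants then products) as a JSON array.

J: 6·5 = 30 | 6·0+1·0+6·0+5·6 = 30
E: 6·2 = 12 | 6·0+1·0+6·2+5·0 = 12
X: 6·5 = 30 | 6·2+1·7+6·1+5·1 = 30
D: 6·7 = 42 | 6·0+1·2+6·0+5·8 = 42
gcd(6,6,1,6,5) = 1

Coefficients: [6, 6, 1, 6, 5]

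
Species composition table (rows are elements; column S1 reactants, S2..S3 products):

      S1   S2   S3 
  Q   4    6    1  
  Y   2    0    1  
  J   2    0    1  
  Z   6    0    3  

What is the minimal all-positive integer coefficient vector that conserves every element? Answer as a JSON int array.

Coefficients: [3, 1, 6]

Q: 3·4 = 12 | 1·6+6·1 = 12
Y: 3·2 = 6 | 1·0+6·1 = 6
J: 3·2 = 6 | 1·0+6·1 = 6
Z: 3·6 = 18 | 1·0+6·3 = 18
gcd(3,1,6) = 1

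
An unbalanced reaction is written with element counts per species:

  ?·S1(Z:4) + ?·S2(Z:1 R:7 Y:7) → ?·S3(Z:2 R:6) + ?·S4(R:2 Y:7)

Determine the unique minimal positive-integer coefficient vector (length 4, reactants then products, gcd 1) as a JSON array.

Coefficients: [1, 6, 5, 6]

Z: 1·4+6·1 = 10 | 5·2+6·0 = 10
R: 1·0+6·7 = 42 | 5·6+6·2 = 42
Y: 1·0+6·7 = 42 | 5·0+6·7 = 42
gcd(1,6,5,6) = 1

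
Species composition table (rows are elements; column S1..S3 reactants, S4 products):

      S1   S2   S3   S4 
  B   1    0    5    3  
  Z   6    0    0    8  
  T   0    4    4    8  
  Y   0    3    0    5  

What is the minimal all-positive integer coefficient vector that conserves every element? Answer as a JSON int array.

Coefficients: [4, 5, 1, 3]

B: 4·1+5·0+1·5 = 9 | 3·3 = 9
Z: 4·6+5·0+1·0 = 24 | 3·8 = 24
T: 4·0+5·4+1·4 = 24 | 3·8 = 24
Y: 4·0+5·3+1·0 = 15 | 3·5 = 15
gcd(4,5,1,3) = 1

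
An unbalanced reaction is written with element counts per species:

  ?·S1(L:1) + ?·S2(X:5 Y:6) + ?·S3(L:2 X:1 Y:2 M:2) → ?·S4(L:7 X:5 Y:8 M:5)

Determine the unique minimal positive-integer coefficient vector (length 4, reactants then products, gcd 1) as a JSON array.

L: 4·1+1·0+5·2 = 14 | 2·7 = 14
X: 4·0+1·5+5·1 = 10 | 2·5 = 10
Y: 4·0+1·6+5·2 = 16 | 2·8 = 16
M: 4·0+1·0+5·2 = 10 | 2·5 = 10
gcd(4,1,5,2) = 1

Coefficients: [4, 1, 5, 2]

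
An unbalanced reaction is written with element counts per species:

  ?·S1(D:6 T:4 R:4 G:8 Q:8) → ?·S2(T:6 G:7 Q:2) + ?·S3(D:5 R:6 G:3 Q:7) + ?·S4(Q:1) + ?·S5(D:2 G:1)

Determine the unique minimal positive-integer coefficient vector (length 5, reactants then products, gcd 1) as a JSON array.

Coefficients: [3, 2, 2, 6, 4]

D: 3·6 = 18 | 2·0+2·5+6·0+4·2 = 18
T: 3·4 = 12 | 2·6+2·0+6·0+4·0 = 12
R: 3·4 = 12 | 2·0+2·6+6·0+4·0 = 12
G: 3·8 = 24 | 2·7+2·3+6·0+4·1 = 24
Q: 3·8 = 24 | 2·2+2·7+6·1+4·0 = 24
gcd(3,2,2,6,4) = 1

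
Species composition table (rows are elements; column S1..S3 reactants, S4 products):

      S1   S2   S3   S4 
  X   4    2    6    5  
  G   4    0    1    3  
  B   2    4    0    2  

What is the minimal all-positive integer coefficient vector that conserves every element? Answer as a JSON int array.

X: 4·4+1·2+2·6 = 30 | 6·5 = 30
G: 4·4+1·0+2·1 = 18 | 6·3 = 18
B: 4·2+1·4+2·0 = 12 | 6·2 = 12
gcd(4,1,2,6) = 1

Coefficients: [4, 1, 2, 6]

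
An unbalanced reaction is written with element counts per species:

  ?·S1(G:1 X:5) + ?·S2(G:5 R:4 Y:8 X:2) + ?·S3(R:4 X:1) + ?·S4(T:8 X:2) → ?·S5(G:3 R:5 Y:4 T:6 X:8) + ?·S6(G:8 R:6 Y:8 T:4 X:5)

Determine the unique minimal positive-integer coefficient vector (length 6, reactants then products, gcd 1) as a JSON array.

G: 6·1+4·5+5·0+5·0 = 26 | 6·3+1·8 = 26
R: 6·0+4·4+5·4+5·0 = 36 | 6·5+1·6 = 36
Y: 6·0+4·8+5·0+5·0 = 32 | 6·4+1·8 = 32
T: 6·0+4·0+5·0+5·8 = 40 | 6·6+1·4 = 40
X: 6·5+4·2+5·1+5·2 = 53 | 6·8+1·5 = 53
gcd(6,4,5,5,6,1) = 1

Coefficients: [6, 4, 5, 5, 6, 1]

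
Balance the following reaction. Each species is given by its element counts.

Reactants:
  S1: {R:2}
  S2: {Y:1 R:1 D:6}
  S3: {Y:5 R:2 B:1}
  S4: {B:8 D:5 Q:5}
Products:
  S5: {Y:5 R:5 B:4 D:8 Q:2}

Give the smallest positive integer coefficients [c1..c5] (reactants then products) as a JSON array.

Y: 6·0+5·1+4·5+2·0 = 25 | 5·5 = 25
R: 6·2+5·1+4·2+2·0 = 25 | 5·5 = 25
B: 6·0+5·0+4·1+2·8 = 20 | 5·4 = 20
D: 6·0+5·6+4·0+2·5 = 40 | 5·8 = 40
Q: 6·0+5·0+4·0+2·5 = 10 | 5·2 = 10
gcd(6,5,4,2,5) = 1

Coefficients: [6, 5, 4, 2, 5]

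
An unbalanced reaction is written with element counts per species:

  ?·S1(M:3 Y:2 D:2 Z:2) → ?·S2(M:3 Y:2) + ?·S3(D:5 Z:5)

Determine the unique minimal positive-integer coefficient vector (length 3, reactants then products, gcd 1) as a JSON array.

M: 5·3 = 15 | 5·3+2·0 = 15
Y: 5·2 = 10 | 5·2+2·0 = 10
D: 5·2 = 10 | 5·0+2·5 = 10
Z: 5·2 = 10 | 5·0+2·5 = 10
gcd(5,5,2) = 1

Coefficients: [5, 5, 2]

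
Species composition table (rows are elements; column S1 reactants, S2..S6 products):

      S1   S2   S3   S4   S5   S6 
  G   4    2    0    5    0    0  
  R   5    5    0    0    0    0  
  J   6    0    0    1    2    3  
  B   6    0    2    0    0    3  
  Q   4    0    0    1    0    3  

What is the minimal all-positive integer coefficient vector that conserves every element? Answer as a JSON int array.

Coefficients: [5, 5, 6, 2, 5, 6]

G: 5·4 = 20 | 5·2+6·0+2·5+5·0+6·0 = 20
R: 5·5 = 25 | 5·5+6·0+2·0+5·0+6·0 = 25
J: 5·6 = 30 | 5·0+6·0+2·1+5·2+6·3 = 30
B: 5·6 = 30 | 5·0+6·2+2·0+5·0+6·3 = 30
Q: 5·4 = 20 | 5·0+6·0+2·1+5·0+6·3 = 20
gcd(5,5,6,2,5,6) = 1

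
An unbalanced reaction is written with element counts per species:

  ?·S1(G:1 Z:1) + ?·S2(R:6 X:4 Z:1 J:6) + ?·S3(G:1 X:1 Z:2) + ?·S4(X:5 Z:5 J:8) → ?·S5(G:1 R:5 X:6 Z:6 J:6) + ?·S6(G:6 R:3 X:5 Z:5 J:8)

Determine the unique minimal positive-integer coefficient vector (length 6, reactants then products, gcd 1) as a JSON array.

Coefficients: [3, 3, 6, 1, 3, 1]

G: 3·1+3·0+6·1+1·0 = 9 | 3·1+1·6 = 9
R: 3·0+3·6+6·0+1·0 = 18 | 3·5+1·3 = 18
X: 3·0+3·4+6·1+1·5 = 23 | 3·6+1·5 = 23
Z: 3·1+3·1+6·2+1·5 = 23 | 3·6+1·5 = 23
J: 3·0+3·6+6·0+1·8 = 26 | 3·6+1·8 = 26
gcd(3,3,6,1,3,1) = 1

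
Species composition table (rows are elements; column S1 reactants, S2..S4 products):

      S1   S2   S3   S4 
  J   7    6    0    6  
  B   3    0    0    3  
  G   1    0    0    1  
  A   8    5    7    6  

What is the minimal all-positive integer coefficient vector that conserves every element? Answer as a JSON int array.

J: 6·7 = 42 | 1·6+1·0+6·6 = 42
B: 6·3 = 18 | 1·0+1·0+6·3 = 18
G: 6·1 = 6 | 1·0+1·0+6·1 = 6
A: 6·8 = 48 | 1·5+1·7+6·6 = 48
gcd(6,1,1,6) = 1

Coefficients: [6, 1, 1, 6]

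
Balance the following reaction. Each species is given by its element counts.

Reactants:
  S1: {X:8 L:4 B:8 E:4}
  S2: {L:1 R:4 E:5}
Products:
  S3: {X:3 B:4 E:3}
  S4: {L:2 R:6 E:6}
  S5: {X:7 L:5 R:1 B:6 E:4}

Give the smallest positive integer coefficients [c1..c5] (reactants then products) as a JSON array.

X: 5·8+4·0 = 40 | 4·3+2·0+4·7 = 40
L: 5·4+4·1 = 24 | 4·0+2·2+4·5 = 24
R: 5·0+4·4 = 16 | 4·0+2·6+4·1 = 16
B: 5·8+4·0 = 40 | 4·4+2·0+4·6 = 40
E: 5·4+4·5 = 40 | 4·3+2·6+4·4 = 40
gcd(5,4,4,2,4) = 1

Coefficients: [5, 4, 4, 2, 4]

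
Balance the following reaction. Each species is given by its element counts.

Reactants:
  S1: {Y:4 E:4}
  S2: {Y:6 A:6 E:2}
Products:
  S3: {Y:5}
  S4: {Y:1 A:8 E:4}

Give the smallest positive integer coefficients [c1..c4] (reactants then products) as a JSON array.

Coefficients: [1, 4, 5, 3]

Y: 1·4+4·6 = 28 | 5·5+3·1 = 28
A: 1·0+4·6 = 24 | 5·0+3·8 = 24
E: 1·4+4·2 = 12 | 5·0+3·4 = 12
gcd(1,4,5,3) = 1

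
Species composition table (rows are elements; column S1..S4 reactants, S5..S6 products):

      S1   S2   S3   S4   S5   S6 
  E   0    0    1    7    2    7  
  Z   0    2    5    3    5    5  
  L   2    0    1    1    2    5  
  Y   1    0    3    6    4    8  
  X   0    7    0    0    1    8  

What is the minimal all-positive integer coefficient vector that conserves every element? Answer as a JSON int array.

E: 5·0+2·0+5·1+2·7 = 19 | 6·2+1·7 = 19
Z: 5·0+2·2+5·5+2·3 = 35 | 6·5+1·5 = 35
L: 5·2+2·0+5·1+2·1 = 17 | 6·2+1·5 = 17
Y: 5·1+2·0+5·3+2·6 = 32 | 6·4+1·8 = 32
X: 5·0+2·7+5·0+2·0 = 14 | 6·1+1·8 = 14
gcd(5,2,5,2,6,1) = 1

Coefficients: [5, 2, 5, 2, 6, 1]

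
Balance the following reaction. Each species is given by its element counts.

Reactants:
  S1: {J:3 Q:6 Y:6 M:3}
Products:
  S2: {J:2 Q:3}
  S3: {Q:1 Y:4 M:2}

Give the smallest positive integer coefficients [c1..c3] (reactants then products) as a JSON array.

Coefficients: [2, 3, 3]

J: 2·3 = 6 | 3·2+3·0 = 6
Q: 2·6 = 12 | 3·3+3·1 = 12
Y: 2·6 = 12 | 3·0+3·4 = 12
M: 2·3 = 6 | 3·0+3·2 = 6
gcd(2,3,3) = 1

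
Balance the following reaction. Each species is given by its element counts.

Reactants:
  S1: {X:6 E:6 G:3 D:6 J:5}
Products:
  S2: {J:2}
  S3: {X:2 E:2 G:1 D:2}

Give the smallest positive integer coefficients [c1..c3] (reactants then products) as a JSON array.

Coefficients: [2, 5, 6]

X: 2·6 = 12 | 5·0+6·2 = 12
E: 2·6 = 12 | 5·0+6·2 = 12
G: 2·3 = 6 | 5·0+6·1 = 6
D: 2·6 = 12 | 5·0+6·2 = 12
J: 2·5 = 10 | 5·2+6·0 = 10
gcd(2,5,6) = 1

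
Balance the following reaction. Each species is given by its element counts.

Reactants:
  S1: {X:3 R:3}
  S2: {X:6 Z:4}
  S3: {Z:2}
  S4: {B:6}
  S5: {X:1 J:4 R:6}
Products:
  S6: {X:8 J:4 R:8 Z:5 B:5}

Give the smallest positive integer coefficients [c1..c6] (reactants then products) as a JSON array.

X: 4·3+5·6+5·0+5·0+6·1 = 48 | 6·8 = 48
J: 4·0+5·0+5·0+5·0+6·4 = 24 | 6·4 = 24
R: 4·3+5·0+5·0+5·0+6·6 = 48 | 6·8 = 48
Z: 4·0+5·4+5·2+5·0+6·0 = 30 | 6·5 = 30
B: 4·0+5·0+5·0+5·6+6·0 = 30 | 6·5 = 30
gcd(4,5,5,5,6,6) = 1

Coefficients: [4, 5, 5, 5, 6, 6]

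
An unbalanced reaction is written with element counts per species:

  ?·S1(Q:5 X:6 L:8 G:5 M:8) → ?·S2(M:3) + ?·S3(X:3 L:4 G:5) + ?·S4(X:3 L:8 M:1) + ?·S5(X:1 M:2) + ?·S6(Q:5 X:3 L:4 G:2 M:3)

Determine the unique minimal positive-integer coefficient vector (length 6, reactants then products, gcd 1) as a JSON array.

Q: 5·5 = 25 | 6·0+3·0+1·0+3·0+5·5 = 25
X: 5·6 = 30 | 6·0+3·3+1·3+3·1+5·3 = 30
L: 5·8 = 40 | 6·0+3·4+1·8+3·0+5·4 = 40
G: 5·5 = 25 | 6·0+3·5+1·0+3·0+5·2 = 25
M: 5·8 = 40 | 6·3+3·0+1·1+3·2+5·3 = 40
gcd(5,6,3,1,3,5) = 1

Coefficients: [5, 6, 3, 1, 3, 5]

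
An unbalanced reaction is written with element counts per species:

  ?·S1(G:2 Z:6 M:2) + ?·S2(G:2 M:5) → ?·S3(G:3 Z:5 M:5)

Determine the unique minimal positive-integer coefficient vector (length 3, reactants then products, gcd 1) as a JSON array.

Coefficients: [5, 4, 6]

G: 5·2+4·2 = 18 | 6·3 = 18
Z: 5·6+4·0 = 30 | 6·5 = 30
M: 5·2+4·5 = 30 | 6·5 = 30
gcd(5,4,6) = 1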